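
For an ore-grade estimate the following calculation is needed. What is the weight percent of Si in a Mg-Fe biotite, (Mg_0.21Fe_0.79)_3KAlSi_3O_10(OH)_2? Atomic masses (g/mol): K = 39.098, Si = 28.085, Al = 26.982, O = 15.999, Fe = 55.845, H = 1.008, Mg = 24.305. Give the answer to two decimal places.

Formula mass = 0.63×24.305 + 2.37×55.845 + 1×39.098 + 1×26.982 + 3×28.085 + 12×15.999 + 2×1.008 = 492.004 g/mol, of which 84.255 g is Si.
So Si makes up 84.255/492.004 = 0.1712 of the mass, i.e. 17.12%.

17.12 weight percent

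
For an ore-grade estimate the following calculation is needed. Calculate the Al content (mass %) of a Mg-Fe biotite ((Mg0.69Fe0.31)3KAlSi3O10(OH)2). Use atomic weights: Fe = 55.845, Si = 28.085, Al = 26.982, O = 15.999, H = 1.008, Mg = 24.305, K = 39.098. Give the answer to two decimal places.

Formula mass = 2.07·24.305 + 0.93·55.845 + 1·39.098 + 1·26.982 + 3·28.085 + 12·15.999 + 2·1.008 = 446.586 g/mol, of which 26.982 g is Al.
So Al makes up 26.982/446.586 = 0.0604 of the mass, i.e. 6.04%.

6.04 mass %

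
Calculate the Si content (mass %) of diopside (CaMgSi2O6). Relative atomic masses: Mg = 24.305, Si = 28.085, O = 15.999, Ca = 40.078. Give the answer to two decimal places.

Formula mass = 1·40.078 + 1·24.305 + 2·28.085 + 6·15.999 = 216.547 g/mol, of which 56.170 g is Si.
So Si makes up 56.170/216.547 = 0.2594 of the mass, i.e. 25.94%.

25.94 mass %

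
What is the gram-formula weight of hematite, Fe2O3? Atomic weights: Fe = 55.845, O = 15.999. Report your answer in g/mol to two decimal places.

159.69 g/mol

M = 2·55.845 + 3·15.999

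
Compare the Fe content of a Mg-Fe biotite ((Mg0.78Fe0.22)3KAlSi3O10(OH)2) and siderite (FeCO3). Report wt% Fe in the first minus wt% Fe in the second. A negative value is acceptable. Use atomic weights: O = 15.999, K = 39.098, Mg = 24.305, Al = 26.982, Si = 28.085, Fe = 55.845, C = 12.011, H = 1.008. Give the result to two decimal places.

-39.79 percentage points

M((Mg0.78Fe0.22)3KAlSi3O10(OH)2) = 438.070 g/mol, so wt% Fe = 36.858/438.070 × 100 = 8.41%.
M(FeCO3) = 115.853 g/mol, so wt% Fe = 55.845/115.853 × 100 = 48.20%.
8.41 − 48.20 = -39.79 pp.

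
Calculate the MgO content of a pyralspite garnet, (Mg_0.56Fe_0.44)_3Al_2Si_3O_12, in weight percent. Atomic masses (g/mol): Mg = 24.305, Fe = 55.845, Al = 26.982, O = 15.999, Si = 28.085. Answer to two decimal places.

Formula mass = 444.755 g/mol.
1.68 Mg → 1.6800 mol MgO per formula unit; M(MgO) = 40.304, so MgO mass = 67.711 g.
67.711/444.755 × 100 = 15.22 wt%.

15.22 wt%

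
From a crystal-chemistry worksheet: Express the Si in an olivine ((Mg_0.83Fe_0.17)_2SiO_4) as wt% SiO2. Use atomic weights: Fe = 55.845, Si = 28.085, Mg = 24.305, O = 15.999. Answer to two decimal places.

M((Mg_0.83Fe_0.17)_2SiO_4) = 151.415 g/mol; M(SiO2) = 60.083 g/mol.
Moles SiO2 per formula unit = 1 Si ÷ 1 = 1.0000.
SiO2 fraction = (1.0000 × 60.083) / 151.415 = 60.083/151.415 = 0.3968.

39.68 wt%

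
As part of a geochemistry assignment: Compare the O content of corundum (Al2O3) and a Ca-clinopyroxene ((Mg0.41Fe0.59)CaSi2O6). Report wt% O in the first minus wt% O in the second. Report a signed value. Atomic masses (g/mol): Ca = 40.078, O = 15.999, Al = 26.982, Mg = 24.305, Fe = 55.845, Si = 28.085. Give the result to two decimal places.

M(Al2O3) = 101.961 g/mol, so wt% O = 47.997/101.961 × 100 = 47.07%.
M((Mg0.41Fe0.59)CaSi2O6) = 235.156 g/mol, so wt% O = 95.994/235.156 × 100 = 40.82%.
47.07 − 40.82 = 6.25 pp.

6.25 percentage points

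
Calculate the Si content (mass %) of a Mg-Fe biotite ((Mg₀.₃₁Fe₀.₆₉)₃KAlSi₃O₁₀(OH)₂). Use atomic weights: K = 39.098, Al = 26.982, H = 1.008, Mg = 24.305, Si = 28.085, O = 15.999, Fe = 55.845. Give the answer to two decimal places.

Molar mass of (Mg₀.₃₁Fe₀.₆₉)₃KAlSi₃O₁₀(OH)₂: 0.93*24.305 + 2.07*55.845 + 1*39.098 + 1*26.982 + 3*28.085 + 12*15.999 + 2*1.008 = 482.542 g/mol.
Mass of Si per formula unit: 3 × 28.085 = 84.255 g.
Weight fraction Si = 84.255 / 482.542 = 0.1746.

17.46 mass %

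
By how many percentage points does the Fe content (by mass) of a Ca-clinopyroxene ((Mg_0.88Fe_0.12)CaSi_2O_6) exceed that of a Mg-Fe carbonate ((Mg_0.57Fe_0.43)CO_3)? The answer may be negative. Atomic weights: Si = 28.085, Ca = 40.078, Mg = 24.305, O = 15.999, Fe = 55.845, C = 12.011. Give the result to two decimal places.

-21.49 percentage points

Fe in (Mg_0.88Fe_0.12)CaSi_2O_6: molar mass 220.332 g/mol; 0.12×55.845 = 6.701 g → 3.04 wt%.
Fe in (Mg_0.57Fe_0.43)CO_3: molar mass 97.875 g/mol; 0.43×55.845 = 24.013 g → 24.53 wt%.
Difference = 3.04 − 24.53 = -21.49 percentage points.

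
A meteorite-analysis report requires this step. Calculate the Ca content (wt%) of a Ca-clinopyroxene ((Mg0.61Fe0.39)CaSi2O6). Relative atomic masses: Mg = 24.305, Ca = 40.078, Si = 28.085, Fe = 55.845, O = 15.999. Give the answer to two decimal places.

17.51 wt%

Molar mass of (Mg0.61Fe0.39)CaSi2O6: 0.61·24.305 + 0.39·55.845 + 1·40.078 + 2·28.085 + 6·15.999 = 228.848 g/mol.
Mass of Ca per formula unit: 1 × 40.078 = 40.078 g.
Weight fraction Ca = 40.078 / 228.848 = 0.1751.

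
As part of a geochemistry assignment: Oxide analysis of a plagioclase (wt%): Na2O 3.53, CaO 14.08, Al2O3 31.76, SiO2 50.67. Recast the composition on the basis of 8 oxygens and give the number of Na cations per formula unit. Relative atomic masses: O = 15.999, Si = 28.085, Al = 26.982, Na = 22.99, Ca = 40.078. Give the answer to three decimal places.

0.311 Na apfu

Na2O (M=61.979): mol = 0.05695; Na = 0.11390, O = 0.05695.
CaO (M=56.077): mol = 0.25108; Ca = 0.25108, O = 0.25108.
Al2O3 (M=101.961): mol = 0.31149; Al = 0.62298, O = 0.93447.
SiO2 (M=60.083): mol = 0.84333; Si = 0.84333, O = 1.68666.
ΣO = 2.92916; factor = 8/ΣO = 2.73116.
Na apfu = 0.11390 × 2.73116 = 0.311.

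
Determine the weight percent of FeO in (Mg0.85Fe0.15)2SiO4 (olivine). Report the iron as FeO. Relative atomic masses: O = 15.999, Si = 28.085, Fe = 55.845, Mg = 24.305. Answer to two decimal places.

14.35 wt%

Formula mass = 150.153 g/mol.
0.30 Fe → 0.3000 mol FeO per formula unit; M(FeO) = 71.844, so FeO mass = 21.553 g.
21.553/150.153 × 100 = 14.35 wt%.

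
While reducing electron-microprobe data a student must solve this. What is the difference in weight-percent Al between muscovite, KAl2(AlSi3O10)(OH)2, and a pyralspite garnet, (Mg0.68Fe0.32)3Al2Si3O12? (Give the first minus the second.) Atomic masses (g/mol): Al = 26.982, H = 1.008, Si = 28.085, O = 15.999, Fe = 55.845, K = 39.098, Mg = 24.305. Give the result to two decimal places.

7.87 percentage points

First mineral: 80.946 g Al in 398.303 g formula = 20.32 wt% Al.
Second mineral: 53.964 g Al in 433.400 g formula = 12.45 wt% Al.
20.32% − 12.45% gives a difference of 7.87 percentage points.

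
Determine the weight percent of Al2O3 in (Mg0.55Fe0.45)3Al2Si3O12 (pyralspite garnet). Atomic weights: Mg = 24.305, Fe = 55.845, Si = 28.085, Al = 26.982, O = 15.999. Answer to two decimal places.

Molar mass of (Mg0.55Fe0.45)3Al2Si3O12 = 1.65·24.305 + 1.35·55.845 + 2·26.982 + 3·28.085 + 12·15.999 = 445.701 g/mol.
Each formula unit contains 2 Al, equivalent to 2/2 = 1.0000 mol Al2O3.
M(Al2O3) = 2×26.982 + 3×15.999 = 101.961 g/mol.
Mass of Al2O3 per formula unit = 1.0000 × 101.961 = 101.961 g.
Al2O3 wt% = 101.961 / 445.701 × 100 = 22.88%.

22.88 wt%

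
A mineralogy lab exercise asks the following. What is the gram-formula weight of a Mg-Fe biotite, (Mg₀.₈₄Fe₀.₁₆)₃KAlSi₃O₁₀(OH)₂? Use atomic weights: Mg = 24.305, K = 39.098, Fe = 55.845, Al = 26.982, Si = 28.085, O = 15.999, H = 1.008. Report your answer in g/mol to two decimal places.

Mg: 2.52 × 24.305 = 61.2486
Fe: 0.48 × 55.845 = 26.8056
K: 1 × 39.098 = 39.0980
Al: 1 × 26.982 = 26.9820
Si: 3 × 28.085 = 84.2550
O: 12 × 15.999 = 191.9880
H: 2 × 1.008 = 2.0160
Summing the contributions gives the formula mass.

432.39 g/mol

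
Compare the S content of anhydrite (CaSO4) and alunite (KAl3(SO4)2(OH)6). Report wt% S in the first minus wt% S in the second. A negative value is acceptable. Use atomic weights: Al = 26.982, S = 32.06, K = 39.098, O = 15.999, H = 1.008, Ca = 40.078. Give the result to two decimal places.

S in CaSO4: molar mass 136.134 g/mol; 1×32.06 = 32.060 g → 23.55 wt%.
S in KAl3(SO4)2(OH)6: molar mass 414.198 g/mol; 2×32.06 = 64.120 g → 15.48 wt%.
Difference = 23.55 − 15.48 = 8.07 percentage points.

8.07 percentage points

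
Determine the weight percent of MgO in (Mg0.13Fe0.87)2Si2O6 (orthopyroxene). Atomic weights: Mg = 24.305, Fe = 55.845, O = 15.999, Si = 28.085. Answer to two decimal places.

Formula mass = 255.654 g/mol.
0.26 Mg → 0.2600 mol MgO per formula unit; M(MgO) = 40.304, so MgO mass = 10.479 g.
10.479/255.654 × 100 = 4.10 wt%.

4.10 wt%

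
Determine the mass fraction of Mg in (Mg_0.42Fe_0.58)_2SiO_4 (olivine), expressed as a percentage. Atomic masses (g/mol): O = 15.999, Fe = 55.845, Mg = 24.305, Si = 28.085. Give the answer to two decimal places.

Molar mass of (Mg_0.42Fe_0.58)_2SiO_4: 0.84·24.305 + 1.16·55.845 + 1·28.085 + 4·15.999 = 177.277 g/mol.
Mass of Mg per formula unit: 0.84 × 24.305 = 20.416 g.
Weight fraction Mg = 20.416 / 177.277 = 0.1152.

11.52 mass %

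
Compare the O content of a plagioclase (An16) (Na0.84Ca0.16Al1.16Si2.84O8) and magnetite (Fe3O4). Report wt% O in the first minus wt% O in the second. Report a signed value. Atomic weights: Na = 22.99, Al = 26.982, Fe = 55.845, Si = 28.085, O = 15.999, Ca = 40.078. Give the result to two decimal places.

20.70 percentage points

First mineral: 127.992 g O in 264.777 g formula = 48.34 wt% O.
Second mineral: 63.996 g O in 231.531 g formula = 27.64 wt% O.
48.34% − 27.64% gives a difference of 20.70 percentage points.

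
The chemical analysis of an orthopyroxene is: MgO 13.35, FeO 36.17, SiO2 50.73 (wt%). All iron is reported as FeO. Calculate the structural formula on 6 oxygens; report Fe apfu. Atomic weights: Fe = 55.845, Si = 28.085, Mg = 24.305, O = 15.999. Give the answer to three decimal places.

1.197 Fe apfu

MgO (M=40.304): mol = 0.33123; Mg = 0.33123, O = 0.33123.
FeO (M=71.844): mol = 0.50345; Fe = 0.50345, O = 0.50345.
SiO2 (M=60.083): mol = 0.84433; Si = 0.84433, O = 1.68866.
ΣO = 2.52334; factor = 6/ΣO = 2.37780.
Fe apfu = 0.50345 × 2.37780 = 1.197.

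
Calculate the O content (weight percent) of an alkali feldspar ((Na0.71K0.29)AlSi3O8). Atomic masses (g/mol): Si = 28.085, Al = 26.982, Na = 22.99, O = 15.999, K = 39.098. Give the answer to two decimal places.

47.96 weight percent

Molar mass of (Na0.71K0.29)AlSi3O8: 0.71·22.99 + 0.29·39.098 + 1·26.982 + 3·28.085 + 8·15.999 = 266.890 g/mol.
Mass of O per formula unit: 8 × 15.999 = 127.992 g.
Weight fraction O = 127.992 / 266.890 = 0.4796.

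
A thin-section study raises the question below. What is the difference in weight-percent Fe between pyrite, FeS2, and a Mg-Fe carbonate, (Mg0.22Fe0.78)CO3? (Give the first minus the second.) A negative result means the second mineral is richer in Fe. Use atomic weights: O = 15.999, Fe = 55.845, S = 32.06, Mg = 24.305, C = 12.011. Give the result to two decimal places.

6.56 percentage points

Fe in FeS2: molar mass 119.965 g/mol; 1×55.845 = 55.845 g → 46.55 wt%.
Fe in (Mg0.22Fe0.78)CO3: molar mass 108.914 g/mol; 0.78×55.845 = 43.559 g → 39.99 wt%.
Difference = 46.55 − 39.99 = 6.56 percentage points.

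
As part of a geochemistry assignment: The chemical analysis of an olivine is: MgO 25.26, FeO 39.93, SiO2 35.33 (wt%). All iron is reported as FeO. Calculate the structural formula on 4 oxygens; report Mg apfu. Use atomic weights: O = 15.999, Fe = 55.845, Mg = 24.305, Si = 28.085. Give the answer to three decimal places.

1.063 Mg apfu

MgO (M=40.304): mol = 0.62674; Mg = 0.62674, O = 0.62674.
FeO (M=71.844): mol = 0.55579; Fe = 0.55579, O = 0.55579.
SiO2 (M=60.083): mol = 0.58802; Si = 0.58802, O = 1.17604.
ΣO = 2.35857; factor = 4/ΣO = 1.69594.
Mg apfu = 0.62674 × 1.69594 = 1.063.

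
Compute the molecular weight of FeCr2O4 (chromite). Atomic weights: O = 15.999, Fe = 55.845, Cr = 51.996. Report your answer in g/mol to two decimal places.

Fe: 1 × 55.845 = 55.8450
Cr: 2 × 51.996 = 103.9920
O: 4 × 15.999 = 63.9960
Summing the contributions gives the formula mass.

223.83 g/mol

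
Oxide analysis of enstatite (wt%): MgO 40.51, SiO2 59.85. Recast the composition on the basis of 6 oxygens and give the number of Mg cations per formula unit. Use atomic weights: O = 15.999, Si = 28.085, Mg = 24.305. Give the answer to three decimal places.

2.012 Mg apfu

40.51 wt% MgO ÷ 40.304 g/mol = 1.00511 mol, giving 1.00511 Mg and 1.00511 O.
59.85 wt% SiO2 ÷ 60.083 g/mol = 0.99612 mol, giving 0.99612 Si and 1.99224 O.
Oxygen sums to 2.99735; scaling by 6/2.99735 = 2.00177 puts the formula on 6 O.
Mg: 1.00511 × 2.00177 = 2.012 atoms per formula unit.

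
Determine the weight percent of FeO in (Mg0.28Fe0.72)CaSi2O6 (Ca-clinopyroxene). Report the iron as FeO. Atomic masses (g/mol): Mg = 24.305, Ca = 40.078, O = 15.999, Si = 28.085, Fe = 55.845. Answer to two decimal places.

21.62 wt%

Molar mass of (Mg0.28Fe0.72)CaSi2O6 = 0.28×24.305 + 0.72×55.845 + 1×40.078 + 2×28.085 + 6×15.999 = 239.256 g/mol.
Each formula unit contains 0.72 Fe, equivalent to 0.72/1 = 0.7200 mol FeO.
M(FeO) = 1×55.845 + 1×15.999 = 71.844 g/mol.
Mass of FeO per formula unit = 0.7200 × 71.844 = 51.728 g.
FeO wt% = 51.728 / 239.256 × 100 = 21.62%.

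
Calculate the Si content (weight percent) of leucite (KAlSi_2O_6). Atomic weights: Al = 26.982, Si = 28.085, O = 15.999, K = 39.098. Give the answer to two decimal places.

25.74 weight percent

M(KAlSi_2O_6) = 218.244 g/mol.
Si contributes 2 × 28.085 = 56.170 g per mole.
56.170/218.244 = 0.2574 → 25.74%.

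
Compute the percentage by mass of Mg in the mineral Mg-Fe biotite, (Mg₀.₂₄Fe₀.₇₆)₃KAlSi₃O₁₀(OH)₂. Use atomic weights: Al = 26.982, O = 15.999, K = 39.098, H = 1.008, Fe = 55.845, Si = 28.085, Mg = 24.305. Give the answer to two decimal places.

Formula mass = 0.72·24.305 + 2.28·55.845 + 1·39.098 + 1·26.982 + 3·28.085 + 12·15.999 + 2·1.008 = 489.165 g/mol, of which 17.500 g is Mg.
So Mg makes up 17.500/489.165 = 0.0358 of the mass, i.e. 3.58%.

3.58 weight percent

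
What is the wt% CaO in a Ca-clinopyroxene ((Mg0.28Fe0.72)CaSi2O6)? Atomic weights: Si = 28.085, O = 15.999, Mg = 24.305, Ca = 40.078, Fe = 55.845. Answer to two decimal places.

Molar mass of (Mg0.28Fe0.72)CaSi2O6 = 0.28×24.305 + 0.72×55.845 + 1×40.078 + 2×28.085 + 6×15.999 = 239.256 g/mol.
Each formula unit contains 1 Ca, equivalent to 1/1 = 1.0000 mol CaO.
M(CaO) = 1×40.078 + 1×15.999 = 56.077 g/mol.
Mass of CaO per formula unit = 1.0000 × 56.077 = 56.077 g.
CaO wt% = 56.077 / 239.256 × 100 = 23.44%.

23.44 wt%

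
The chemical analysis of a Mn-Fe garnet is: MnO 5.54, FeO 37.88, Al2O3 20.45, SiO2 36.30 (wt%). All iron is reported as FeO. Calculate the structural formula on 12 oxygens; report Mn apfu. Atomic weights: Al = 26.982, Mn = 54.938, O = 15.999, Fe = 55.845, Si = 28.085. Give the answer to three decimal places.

5.54 wt% MnO ÷ 70.937 g/mol = 0.07810 mol, giving 0.07810 Mn and 0.07810 O.
37.88 wt% FeO ÷ 71.844 g/mol = 0.52725 mol, giving 0.52725 Fe and 0.52725 O.
20.45 wt% Al2O3 ÷ 101.961 g/mol = 0.20057 mol, giving 0.40114 Al and 0.60171 O.
36.30 wt% SiO2 ÷ 60.083 g/mol = 0.60416 mol, giving 0.60416 Si and 1.20832 O.
Oxygen sums to 2.41538; scaling by 12/2.41538 = 4.96816 puts the formula on 12 O.
Mn: 0.07810 × 4.96816 = 0.388 atoms per formula unit.

0.388 Mn apfu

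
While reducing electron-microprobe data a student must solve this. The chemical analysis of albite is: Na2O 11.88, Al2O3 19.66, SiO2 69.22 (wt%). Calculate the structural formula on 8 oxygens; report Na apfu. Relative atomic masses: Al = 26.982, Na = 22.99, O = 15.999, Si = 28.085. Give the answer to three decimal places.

0.998 Na apfu

11.88 wt% Na2O ÷ 61.979 g/mol = 0.19168 mol, giving 0.38336 Na and 0.19168 O.
19.66 wt% Al2O3 ÷ 101.961 g/mol = 0.19282 mol, giving 0.38564 Al and 0.57846 O.
69.22 wt% SiO2 ÷ 60.083 g/mol = 1.15207 mol, giving 1.15207 Si and 2.30414 O.
Oxygen sums to 3.07428; scaling by 8/3.07428 = 2.60224 puts the formula on 8 O.
Na: 0.38336 × 2.60224 = 0.998 atoms per formula unit.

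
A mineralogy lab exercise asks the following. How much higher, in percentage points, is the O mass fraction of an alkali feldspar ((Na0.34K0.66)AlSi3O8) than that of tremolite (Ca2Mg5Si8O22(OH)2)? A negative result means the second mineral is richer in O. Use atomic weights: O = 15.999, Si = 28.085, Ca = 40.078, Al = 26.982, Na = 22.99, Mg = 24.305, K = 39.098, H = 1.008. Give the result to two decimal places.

First mineral: 127.992 g O in 272.850 g formula = 46.91 wt% O.
Second mineral: 383.976 g O in 812.353 g formula = 47.27 wt% O.
46.91% − 47.27% gives a difference of -0.36 percentage points.

-0.36 percentage points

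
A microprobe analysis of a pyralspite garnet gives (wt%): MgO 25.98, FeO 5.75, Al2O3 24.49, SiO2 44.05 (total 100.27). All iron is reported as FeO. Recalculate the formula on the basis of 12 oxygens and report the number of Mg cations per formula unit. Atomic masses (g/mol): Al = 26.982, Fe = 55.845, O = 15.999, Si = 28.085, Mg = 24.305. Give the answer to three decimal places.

MgO (M=40.304): mol = 0.64460; Mg = 0.64460, O = 0.64460.
FeO (M=71.844): mol = 0.08003; Fe = 0.08003, O = 0.08003.
Al2O3 (M=101.961): mol = 0.24019; Al = 0.48038, O = 0.72057.
SiO2 (M=60.083): mol = 0.73315; Si = 0.73315, O = 1.46630.
ΣO = 2.91150; factor = 12/ΣO = 4.12159.
Mg apfu = 0.64460 × 4.12159 = 2.657.

2.657 Mg apfu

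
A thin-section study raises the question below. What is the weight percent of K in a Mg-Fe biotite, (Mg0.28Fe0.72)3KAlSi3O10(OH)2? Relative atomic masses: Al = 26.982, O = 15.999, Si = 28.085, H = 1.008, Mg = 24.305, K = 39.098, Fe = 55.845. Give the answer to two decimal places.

8.06 mass %

Molar mass of (Mg0.28Fe0.72)3KAlSi3O10(OH)2: 0.84×24.305 + 2.16×55.845 + 1×39.098 + 1×26.982 + 3×28.085 + 12×15.999 + 2×1.008 = 485.380 g/mol.
Mass of K per formula unit: 1 × 39.098 = 39.098 g.
Weight fraction K = 39.098 / 485.380 = 0.0806.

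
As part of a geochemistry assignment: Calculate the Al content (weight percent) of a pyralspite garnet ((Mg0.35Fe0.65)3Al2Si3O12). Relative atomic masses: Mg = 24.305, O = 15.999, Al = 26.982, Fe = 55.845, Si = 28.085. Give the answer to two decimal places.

Formula mass = 1.05·24.305 + 1.95·55.845 + 2·26.982 + 3·28.085 + 12·15.999 = 464.625 g/mol, of which 53.964 g is Al.
So Al makes up 53.964/464.625 = 0.1161 of the mass, i.e. 11.61%.

11.61 weight percent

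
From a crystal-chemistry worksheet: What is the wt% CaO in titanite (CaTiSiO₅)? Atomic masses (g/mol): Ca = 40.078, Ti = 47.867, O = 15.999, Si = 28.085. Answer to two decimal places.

28.61 wt%

M(CaTiSiO₅) = 196.025 g/mol; M(CaO) = 56.077 g/mol.
Moles CaO per formula unit = 1 Ca ÷ 1 = 1.0000.
CaO fraction = (1.0000 × 56.077) / 196.025 = 56.077/196.025 = 0.2861.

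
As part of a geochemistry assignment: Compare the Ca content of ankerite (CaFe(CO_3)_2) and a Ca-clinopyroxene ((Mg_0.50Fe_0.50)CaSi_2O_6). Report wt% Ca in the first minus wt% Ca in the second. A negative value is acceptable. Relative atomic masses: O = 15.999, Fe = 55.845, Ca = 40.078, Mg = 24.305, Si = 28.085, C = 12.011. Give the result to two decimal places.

M(CaFe(CO_3)_2) = 215.939 g/mol, so wt% Ca = 40.078/215.939 × 100 = 18.56%.
M((Mg_0.50Fe_0.50)CaSi_2O_6) = 232.317 g/mol, so wt% Ca = 40.078/232.317 × 100 = 17.25%.
18.56 − 17.25 = 1.31 pp.

1.31 percentage points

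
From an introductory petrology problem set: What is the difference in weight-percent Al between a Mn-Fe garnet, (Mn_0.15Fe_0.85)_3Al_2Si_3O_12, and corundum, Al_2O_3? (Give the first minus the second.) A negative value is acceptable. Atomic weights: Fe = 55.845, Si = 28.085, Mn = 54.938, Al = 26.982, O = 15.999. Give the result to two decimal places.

-42.08 percentage points

M((Mn_0.15Fe_0.85)_3Al_2Si_3O_12) = 497.334 g/mol, so wt% Al = 53.964/497.334 × 100 = 10.85%.
M(Al_2O_3) = 101.961 g/mol, so wt% Al = 53.964/101.961 × 100 = 52.93%.
10.85 − 52.93 = -42.08 pp.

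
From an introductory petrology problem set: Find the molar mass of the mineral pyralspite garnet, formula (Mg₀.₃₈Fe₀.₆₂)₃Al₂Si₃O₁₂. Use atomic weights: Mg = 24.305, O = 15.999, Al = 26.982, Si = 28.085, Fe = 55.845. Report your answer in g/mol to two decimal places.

461.79 g/mol

Mg: 1.14 × 24.305 = 27.7077
Fe: 1.86 × 55.845 = 103.8717
Al: 2 × 26.982 = 53.9640
Si: 3 × 28.085 = 84.2550
O: 12 × 15.999 = 191.9880
Summing the contributions gives the formula mass.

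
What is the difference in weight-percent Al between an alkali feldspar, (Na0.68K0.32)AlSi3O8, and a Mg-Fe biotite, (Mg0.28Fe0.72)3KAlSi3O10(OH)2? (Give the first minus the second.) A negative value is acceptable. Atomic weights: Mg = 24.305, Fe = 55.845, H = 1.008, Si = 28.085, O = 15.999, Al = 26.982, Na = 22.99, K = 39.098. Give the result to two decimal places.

4.53 percentage points

M((Na0.68K0.32)AlSi3O8) = 267.374 g/mol, so wt% Al = 26.982/267.374 × 100 = 10.09%.
M((Mg0.28Fe0.72)3KAlSi3O10(OH)2) = 485.380 g/mol, so wt% Al = 26.982/485.380 × 100 = 5.56%.
10.09 − 5.56 = 4.53 pp.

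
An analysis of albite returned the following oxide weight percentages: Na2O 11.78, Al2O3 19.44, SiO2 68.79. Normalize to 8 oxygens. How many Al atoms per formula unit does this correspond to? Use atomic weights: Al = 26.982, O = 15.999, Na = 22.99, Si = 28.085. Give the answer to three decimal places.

1.000 Al apfu

Na2O: 11.78/61.979 = 0.19006 mol → 0.38012 mol Na, 0.19006 mol O.
Al2O3: 19.44/101.961 = 0.19066 mol → 0.38132 mol Al, 0.57198 mol O.
SiO2: 68.79/60.083 = 1.14492 mol → 1.14492 mol Si, 2.28984 mol O.
Total oxygen = 3.05188 mol. Normalization factor = 8/3.05188 = 2.62134.
Al per 8 O = 0.38132 × 2.62134 = 1.000.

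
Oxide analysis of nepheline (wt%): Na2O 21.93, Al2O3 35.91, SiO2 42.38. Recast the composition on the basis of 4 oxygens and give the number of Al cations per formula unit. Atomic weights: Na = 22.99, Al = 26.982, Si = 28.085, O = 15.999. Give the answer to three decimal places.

Na2O: 21.93/61.979 = 0.35383 mol → 0.70766 mol Na, 0.35383 mol O.
Al2O3: 35.91/101.961 = 0.35219 mol → 0.70438 mol Al, 1.05657 mol O.
SiO2: 42.38/60.083 = 0.70536 mol → 0.70536 mol Si, 1.41072 mol O.
Total oxygen = 2.82112 mol. Normalization factor = 4/2.82112 = 1.41788.
Al per 4 O = 0.70438 × 1.41788 = 0.999.

0.999 Al apfu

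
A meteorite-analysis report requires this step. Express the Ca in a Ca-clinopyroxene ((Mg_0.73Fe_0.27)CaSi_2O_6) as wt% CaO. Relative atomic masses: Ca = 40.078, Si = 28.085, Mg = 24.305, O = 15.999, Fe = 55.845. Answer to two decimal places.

Formula mass = 225.063 g/mol.
1 Ca → 1.0000 mol CaO per formula unit; M(CaO) = 56.077, so CaO mass = 56.077 g.
56.077/225.063 × 100 = 24.92 wt%.

24.92 wt%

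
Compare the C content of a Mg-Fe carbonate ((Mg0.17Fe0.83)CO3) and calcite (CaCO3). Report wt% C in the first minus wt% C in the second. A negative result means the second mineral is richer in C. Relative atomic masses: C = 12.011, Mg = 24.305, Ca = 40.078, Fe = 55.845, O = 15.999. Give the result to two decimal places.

-1.13 percentage points

M((Mg0.17Fe0.83)CO3) = 110.491 g/mol, so wt% C = 12.011/110.491 × 100 = 10.87%.
M(CaCO3) = 100.086 g/mol, so wt% C = 12.011/100.086 × 100 = 12.00%.
10.87 − 12.00 = -1.13 pp.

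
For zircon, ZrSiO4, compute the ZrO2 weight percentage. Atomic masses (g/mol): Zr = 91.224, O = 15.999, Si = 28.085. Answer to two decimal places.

Molar mass of ZrSiO4 = 1*91.224 + 1*28.085 + 4*15.999 = 183.305 g/mol.
Each formula unit contains 1 Zr, equivalent to 1/1 = 1.0000 mol ZrO2.
M(ZrO2) = 1×91.224 + 2×15.999 = 123.222 g/mol.
Mass of ZrO2 per formula unit = 1.0000 × 123.222 = 123.222 g.
ZrO2 wt% = 123.222 / 183.305 × 100 = 67.22%.

67.22 wt%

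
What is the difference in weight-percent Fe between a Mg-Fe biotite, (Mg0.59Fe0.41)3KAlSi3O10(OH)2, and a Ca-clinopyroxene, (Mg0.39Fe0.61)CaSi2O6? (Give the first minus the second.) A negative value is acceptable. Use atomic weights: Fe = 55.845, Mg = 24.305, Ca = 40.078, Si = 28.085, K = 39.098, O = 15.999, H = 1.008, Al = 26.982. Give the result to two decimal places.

M((Mg0.59Fe0.41)3KAlSi3O10(OH)2) = 456.048 g/mol, so wt% Fe = 68.689/456.048 × 100 = 15.06%.
M((Mg0.39Fe0.61)CaSi2O6) = 235.786 g/mol, so wt% Fe = 34.065/235.786 × 100 = 14.45%.
15.06 − 14.45 = 0.61 pp.

0.61 percentage points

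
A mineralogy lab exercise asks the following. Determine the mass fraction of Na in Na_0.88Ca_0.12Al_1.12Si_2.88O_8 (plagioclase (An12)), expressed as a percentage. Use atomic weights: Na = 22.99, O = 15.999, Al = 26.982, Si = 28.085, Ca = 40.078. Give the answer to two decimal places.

7.66 weight percent

Molar mass of Na_0.88Ca_0.12Al_1.12Si_2.88O_8: 0.88·22.99 + 0.12·40.078 + 1.12·26.982 + 2.88·28.085 + 8·15.999 = 264.137 g/mol.
Mass of Na per formula unit: 0.88 × 22.99 = 20.231 g.
Weight fraction Na = 20.231 / 264.137 = 0.0766.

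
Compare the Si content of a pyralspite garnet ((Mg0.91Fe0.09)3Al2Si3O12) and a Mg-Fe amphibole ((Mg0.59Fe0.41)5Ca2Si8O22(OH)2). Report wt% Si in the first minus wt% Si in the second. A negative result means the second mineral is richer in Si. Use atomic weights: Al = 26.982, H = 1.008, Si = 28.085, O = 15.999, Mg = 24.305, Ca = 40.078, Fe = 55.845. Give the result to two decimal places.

-5.15 percentage points

First mineral: 84.255 g Si in 411.638 g formula = 20.47 wt% Si.
Second mineral: 224.680 g Si in 877.010 g formula = 25.62 wt% Si.
20.47% − 25.62% gives a difference of -5.15 percentage points.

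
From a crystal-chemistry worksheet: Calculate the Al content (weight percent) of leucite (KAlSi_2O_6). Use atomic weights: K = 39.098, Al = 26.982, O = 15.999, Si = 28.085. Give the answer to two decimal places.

Molar mass of KAlSi_2O_6: 1·39.098 + 1·26.982 + 2·28.085 + 6·15.999 = 218.244 g/mol.
Mass of Al per formula unit: 1 × 26.982 = 26.982 g.
Weight fraction Al = 26.982 / 218.244 = 0.1236.

12.36 weight percent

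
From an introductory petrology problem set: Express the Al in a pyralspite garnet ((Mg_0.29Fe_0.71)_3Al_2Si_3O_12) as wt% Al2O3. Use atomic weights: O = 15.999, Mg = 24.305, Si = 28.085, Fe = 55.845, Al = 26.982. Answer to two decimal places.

21.68 wt%

Formula mass = 470.302 g/mol.
2 Al → 1.0000 mol Al2O3 per formula unit; M(Al2O3) = 101.961, so Al2O3 mass = 101.961 g.
101.961/470.302 × 100 = 21.68 wt%.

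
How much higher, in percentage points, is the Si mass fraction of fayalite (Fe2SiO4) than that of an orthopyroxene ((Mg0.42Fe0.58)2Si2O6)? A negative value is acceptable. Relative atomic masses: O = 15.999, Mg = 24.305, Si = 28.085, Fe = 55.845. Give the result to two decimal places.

First mineral: 28.085 g Si in 203.771 g formula = 13.78 wt% Si.
Second mineral: 56.170 g Si in 237.360 g formula = 23.66 wt% Si.
13.78% − 23.66% gives a difference of -9.88 percentage points.

-9.88 percentage points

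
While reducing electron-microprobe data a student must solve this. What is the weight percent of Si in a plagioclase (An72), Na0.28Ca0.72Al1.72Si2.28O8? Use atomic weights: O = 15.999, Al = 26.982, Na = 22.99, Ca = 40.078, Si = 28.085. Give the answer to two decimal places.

Molar mass of Na0.28Ca0.72Al1.72Si2.28O8: 0.28×22.99 + 0.72×40.078 + 1.72×26.982 + 2.28×28.085 + 8×15.999 = 273.728 g/mol.
Mass of Si per formula unit: 2.28 × 28.085 = 64.034 g.
Weight fraction Si = 64.034 / 273.728 = 0.2339.

23.39 weight percent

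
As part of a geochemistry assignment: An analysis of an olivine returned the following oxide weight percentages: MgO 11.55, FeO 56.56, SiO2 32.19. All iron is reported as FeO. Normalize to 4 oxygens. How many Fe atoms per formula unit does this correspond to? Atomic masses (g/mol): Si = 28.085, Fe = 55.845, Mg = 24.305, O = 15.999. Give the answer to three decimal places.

1.468 Fe apfu

MgO: 11.55/40.304 = 0.28657 mol → 0.28657 mol Mg, 0.28657 mol O.
FeO: 56.56/71.844 = 0.78726 mol → 0.78726 mol Fe, 0.78726 mol O.
SiO2: 32.19/60.083 = 0.53576 mol → 0.53576 mol Si, 1.07152 mol O.
Total oxygen = 2.14535 mol. Normalization factor = 4/2.14535 = 1.86450.
Fe per 4 O = 0.78726 × 1.86450 = 1.468.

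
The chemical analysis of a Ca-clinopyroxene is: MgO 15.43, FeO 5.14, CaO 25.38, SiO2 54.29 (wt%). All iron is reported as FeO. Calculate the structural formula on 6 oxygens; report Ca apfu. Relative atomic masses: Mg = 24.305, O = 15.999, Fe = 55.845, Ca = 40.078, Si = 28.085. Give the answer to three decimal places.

15.43 wt% MgO ÷ 40.304 g/mol = 0.38284 mol, giving 0.38284 Mg and 0.38284 O.
5.14 wt% FeO ÷ 71.844 g/mol = 0.07154 mol, giving 0.07154 Fe and 0.07154 O.
25.38 wt% CaO ÷ 56.077 g/mol = 0.45259 mol, giving 0.45259 Ca and 0.45259 O.
54.29 wt% SiO2 ÷ 60.083 g/mol = 0.90358 mol, giving 0.90358 Si and 1.80716 O.
Oxygen sums to 2.71413; scaling by 6/2.71413 = 2.21065 puts the formula on 6 O.
Ca: 0.45259 × 2.21065 = 1.001 atoms per formula unit.

1.001 Ca apfu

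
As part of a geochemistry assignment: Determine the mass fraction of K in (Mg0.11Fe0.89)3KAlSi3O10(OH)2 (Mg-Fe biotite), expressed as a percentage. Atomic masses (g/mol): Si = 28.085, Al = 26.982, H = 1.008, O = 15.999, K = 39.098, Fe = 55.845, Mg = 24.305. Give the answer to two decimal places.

7.80 wt%

Formula mass = 0.33*24.305 + 2.67*55.845 + 1*39.098 + 1*26.982 + 3*28.085 + 12*15.999 + 2*1.008 = 501.466 g/mol, of which 39.098 g is K.
So K makes up 39.098/501.466 = 0.0780 of the mass, i.e. 7.80%.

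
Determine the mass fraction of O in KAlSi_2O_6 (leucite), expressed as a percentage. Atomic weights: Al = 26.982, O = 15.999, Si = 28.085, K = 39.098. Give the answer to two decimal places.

43.98 weight percent

Molar mass of KAlSi_2O_6: 1·39.098 + 1·26.982 + 2·28.085 + 6·15.999 = 218.244 g/mol.
Mass of O per formula unit: 6 × 15.999 = 95.994 g.
Weight fraction O = 95.994 / 218.244 = 0.4398.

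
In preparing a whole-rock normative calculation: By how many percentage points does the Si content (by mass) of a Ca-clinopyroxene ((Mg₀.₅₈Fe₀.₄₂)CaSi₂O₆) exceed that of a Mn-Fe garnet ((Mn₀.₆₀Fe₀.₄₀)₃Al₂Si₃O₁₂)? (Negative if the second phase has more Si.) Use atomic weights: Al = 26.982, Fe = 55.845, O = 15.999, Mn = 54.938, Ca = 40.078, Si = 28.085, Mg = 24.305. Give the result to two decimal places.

Si in (Mg₀.₅₈Fe₀.₄₂)CaSi₂O₆: molar mass 229.794 g/mol; 2×28.085 = 56.170 g → 24.44 wt%.
Si in (Mn₀.₆₀Fe₀.₄₀)₃Al₂Si₃O₁₂: molar mass 496.109 g/mol; 3×28.085 = 84.255 g → 16.98 wt%.
Difference = 24.44 − 16.98 = 7.46 percentage points.

7.46 percentage points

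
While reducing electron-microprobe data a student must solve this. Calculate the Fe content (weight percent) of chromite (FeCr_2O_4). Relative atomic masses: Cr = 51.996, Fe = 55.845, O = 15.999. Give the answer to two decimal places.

24.95 weight percent

Molar mass of FeCr_2O_4: 1*55.845 + 2*51.996 + 4*15.999 = 223.833 g/mol.
Mass of Fe per formula unit: 1 × 55.845 = 55.845 g.
Weight fraction Fe = 55.845 / 223.833 = 0.2495.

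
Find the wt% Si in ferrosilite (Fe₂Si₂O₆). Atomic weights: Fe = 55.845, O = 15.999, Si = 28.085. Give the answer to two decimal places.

Molar mass of Fe₂Si₂O₆: 2*55.845 + 2*28.085 + 6*15.999 = 263.854 g/mol.
Mass of Si per formula unit: 2 × 28.085 = 56.170 g.
Weight fraction Si = 56.170 / 263.854 = 0.2129.

21.29 weight percent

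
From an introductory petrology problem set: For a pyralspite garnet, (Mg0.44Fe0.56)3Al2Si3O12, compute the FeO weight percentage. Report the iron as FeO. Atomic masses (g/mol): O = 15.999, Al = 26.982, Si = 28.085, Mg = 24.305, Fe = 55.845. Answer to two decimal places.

M((Mg0.44Fe0.56)3Al2Si3O12) = 456.109 g/mol; M(FeO) = 71.844 g/mol.
Moles FeO per formula unit = 1.68 Fe ÷ 1 = 1.6800.
FeO fraction = (1.6800 × 71.844) / 456.109 = 120.698/456.109 = 0.2646.

26.46 wt%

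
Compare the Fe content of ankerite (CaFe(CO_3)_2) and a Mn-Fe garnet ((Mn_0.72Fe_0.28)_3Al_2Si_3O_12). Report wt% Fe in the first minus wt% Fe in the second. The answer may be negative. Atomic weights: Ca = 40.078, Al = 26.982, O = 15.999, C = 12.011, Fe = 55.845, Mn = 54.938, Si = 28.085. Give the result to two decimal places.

16.40 percentage points

First mineral: 55.845 g Fe in 215.939 g formula = 25.86 wt% Fe.
Second mineral: 46.910 g Fe in 495.783 g formula = 9.46 wt% Fe.
25.86% − 9.46% gives a difference of 16.40 percentage points.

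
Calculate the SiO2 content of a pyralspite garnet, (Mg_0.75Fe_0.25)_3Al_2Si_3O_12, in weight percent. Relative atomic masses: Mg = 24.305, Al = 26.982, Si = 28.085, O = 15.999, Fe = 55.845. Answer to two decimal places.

42.23 wt%

Formula mass = 426.777 g/mol.
3 Si → 3.0000 mol SiO2 per formula unit; M(SiO2) = 60.083, so SiO2 mass = 180.249 g.
180.249/426.777 × 100 = 42.23 wt%.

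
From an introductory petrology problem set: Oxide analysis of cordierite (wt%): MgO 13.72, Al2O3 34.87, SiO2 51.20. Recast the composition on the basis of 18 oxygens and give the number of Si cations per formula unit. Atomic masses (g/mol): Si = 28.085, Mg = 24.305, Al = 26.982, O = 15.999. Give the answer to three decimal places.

4.995 Si apfu

MgO (M=40.304): mol = 0.34041; Mg = 0.34041, O = 0.34041.
Al2O3 (M=101.961): mol = 0.34199; Al = 0.68398, O = 1.02597.
SiO2 (M=60.083): mol = 0.85215; Si = 0.85215, O = 1.70430.
ΣO = 3.07068; factor = 18/ΣO = 5.86189.
Si apfu = 0.85215 × 5.86189 = 4.995.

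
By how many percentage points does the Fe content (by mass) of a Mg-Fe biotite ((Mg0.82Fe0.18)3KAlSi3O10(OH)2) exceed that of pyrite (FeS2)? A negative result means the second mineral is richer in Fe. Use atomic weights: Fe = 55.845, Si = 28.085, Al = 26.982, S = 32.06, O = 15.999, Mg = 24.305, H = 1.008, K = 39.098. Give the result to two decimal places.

M((Mg0.82Fe0.18)3KAlSi3O10(OH)2) = 434.286 g/mol, so wt% Fe = 30.156/434.286 × 100 = 6.94%.
M(FeS2) = 119.965 g/mol, so wt% Fe = 55.845/119.965 × 100 = 46.55%.
6.94 − 46.55 = -39.61 pp.

-39.61 percentage points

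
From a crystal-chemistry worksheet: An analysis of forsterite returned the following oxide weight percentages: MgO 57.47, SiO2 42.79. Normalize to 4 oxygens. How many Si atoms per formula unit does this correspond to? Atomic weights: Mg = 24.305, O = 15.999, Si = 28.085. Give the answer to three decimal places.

0.999 Si apfu

57.47 wt% MgO ÷ 40.304 g/mol = 1.42591 mol, giving 1.42591 Mg and 1.42591 O.
42.79 wt% SiO2 ÷ 60.083 g/mol = 0.71218 mol, giving 0.71218 Si and 1.42436 O.
Oxygen sums to 2.85027; scaling by 4/2.85027 = 1.40338 puts the formula on 4 O.
Si: 0.71218 × 1.40338 = 0.999 atoms per formula unit.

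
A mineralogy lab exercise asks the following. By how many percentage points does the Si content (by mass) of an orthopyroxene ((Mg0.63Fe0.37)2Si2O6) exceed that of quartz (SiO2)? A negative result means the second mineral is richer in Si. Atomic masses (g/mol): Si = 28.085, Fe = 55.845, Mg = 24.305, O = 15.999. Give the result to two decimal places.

-21.68 percentage points

M((Mg0.63Fe0.37)2Si2O6) = 224.114 g/mol, so wt% Si = 56.170/224.114 × 100 = 25.06%.
M(SiO2) = 60.083 g/mol, so wt% Si = 28.085/60.083 × 100 = 46.74%.
25.06 − 46.74 = -21.68 pp.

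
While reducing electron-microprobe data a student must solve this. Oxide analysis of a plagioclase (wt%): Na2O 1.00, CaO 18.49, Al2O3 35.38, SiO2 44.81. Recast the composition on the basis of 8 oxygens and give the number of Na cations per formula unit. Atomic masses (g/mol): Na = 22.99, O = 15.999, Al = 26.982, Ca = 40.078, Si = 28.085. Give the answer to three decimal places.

Na2O: 1.00/61.979 = 0.01613 mol → 0.03226 mol Na, 0.01613 mol O.
CaO: 18.49/56.077 = 0.32973 mol → 0.32973 mol Ca, 0.32973 mol O.
Al2O3: 35.38/101.961 = 0.34700 mol → 0.69400 mol Al, 1.04100 mol O.
SiO2: 44.81/60.083 = 0.74580 mol → 0.74580 mol Si, 1.49160 mol O.
Total oxygen = 2.87846 mol. Normalization factor = 8/2.87846 = 2.77926.
Na per 8 O = 0.03226 × 2.77926 = 0.090.

0.090 Na apfu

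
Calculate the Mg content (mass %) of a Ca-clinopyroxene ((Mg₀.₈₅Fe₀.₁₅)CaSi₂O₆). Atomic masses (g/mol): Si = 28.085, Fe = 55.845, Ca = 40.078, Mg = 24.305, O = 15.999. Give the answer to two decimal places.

Formula mass = 0.85*24.305 + 0.15*55.845 + 1*40.078 + 2*28.085 + 6*15.999 = 221.278 g/mol, of which 20.659 g is Mg.
So Mg makes up 20.659/221.278 = 0.0934 of the mass, i.e. 9.34%.

9.34 mass %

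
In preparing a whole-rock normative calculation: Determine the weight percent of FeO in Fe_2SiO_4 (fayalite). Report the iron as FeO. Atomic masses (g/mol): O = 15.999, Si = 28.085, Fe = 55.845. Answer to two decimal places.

Molar mass of Fe_2SiO_4 = 2×55.845 + 1×28.085 + 4×15.999 = 203.771 g/mol.
Each formula unit contains 2 Fe, equivalent to 2/1 = 2.0000 mol FeO.
M(FeO) = 1×55.845 + 1×15.999 = 71.844 g/mol.
Mass of FeO per formula unit = 2.0000 × 71.844 = 143.688 g.
FeO wt% = 143.688 / 203.771 × 100 = 70.51%.

70.51 wt%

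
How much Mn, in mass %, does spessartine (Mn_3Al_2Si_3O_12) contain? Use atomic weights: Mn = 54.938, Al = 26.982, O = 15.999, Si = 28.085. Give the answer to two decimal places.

M(Mn_3Al_2Si_3O_12) = 495.021 g/mol.
Mn contributes 3 × 54.938 = 164.814 g per mole.
164.814/495.021 = 0.3329 → 33.29%.

33.29 mass %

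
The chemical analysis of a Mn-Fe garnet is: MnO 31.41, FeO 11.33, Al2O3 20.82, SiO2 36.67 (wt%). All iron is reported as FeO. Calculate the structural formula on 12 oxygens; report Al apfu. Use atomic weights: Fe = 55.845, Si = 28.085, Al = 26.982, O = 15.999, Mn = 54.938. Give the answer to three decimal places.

2.014 Al apfu

MnO (M=70.937): mol = 0.44279; Mn = 0.44279, O = 0.44279.
FeO (M=71.844): mol = 0.15770; Fe = 0.15770, O = 0.15770.
Al2O3 (M=101.961): mol = 0.20420; Al = 0.40840, O = 0.61260.
SiO2 (M=60.083): mol = 0.61032; Si = 0.61032, O = 1.22064.
ΣO = 2.43373; factor = 12/ΣO = 4.93070.
Al apfu = 0.40840 × 4.93070 = 2.014.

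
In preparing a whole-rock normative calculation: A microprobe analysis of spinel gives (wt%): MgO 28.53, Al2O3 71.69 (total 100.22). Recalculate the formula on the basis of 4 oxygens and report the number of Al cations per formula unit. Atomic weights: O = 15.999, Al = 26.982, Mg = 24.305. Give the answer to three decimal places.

MgO (M=40.304): mol = 0.70787; Mg = 0.70787, O = 0.70787.
Al2O3 (M=101.961): mol = 0.70311; Al = 1.40622, O = 2.10933.
ΣO = 2.81720; factor = 4/ΣO = 1.41985.
Al apfu = 1.40622 × 1.41985 = 1.997.

1.997 Al apfu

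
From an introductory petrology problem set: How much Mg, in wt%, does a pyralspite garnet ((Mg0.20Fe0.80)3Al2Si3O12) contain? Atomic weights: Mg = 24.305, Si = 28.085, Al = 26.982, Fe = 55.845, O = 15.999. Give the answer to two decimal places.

M((Mg0.20Fe0.80)3Al2Si3O12) = 478.818 g/mol.
Mg contributes 0.60 × 24.305 = 14.583 g per mole.
14.583/478.818 = 0.0305 → 3.05%.

3.05 wt%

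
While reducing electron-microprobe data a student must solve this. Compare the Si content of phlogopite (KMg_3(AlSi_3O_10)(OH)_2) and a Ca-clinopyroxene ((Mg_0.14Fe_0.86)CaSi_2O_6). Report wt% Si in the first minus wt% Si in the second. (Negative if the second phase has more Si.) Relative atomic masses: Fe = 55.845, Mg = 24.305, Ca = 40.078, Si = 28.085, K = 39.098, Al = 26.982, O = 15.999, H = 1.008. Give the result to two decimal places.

-2.86 percentage points

First mineral: 84.255 g Si in 417.254 g formula = 20.19 wt% Si.
Second mineral: 56.170 g Si in 243.671 g formula = 23.05 wt% Si.
20.19% − 23.05% gives a difference of -2.86 percentage points.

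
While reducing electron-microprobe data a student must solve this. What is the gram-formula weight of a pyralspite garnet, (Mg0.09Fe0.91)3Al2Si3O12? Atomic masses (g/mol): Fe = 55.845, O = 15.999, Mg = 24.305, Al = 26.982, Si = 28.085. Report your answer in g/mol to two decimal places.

489.23 g/mol

M = 0.27×24.305 + 2.73×55.845 + 2×26.982 + 3×28.085 + 12×15.999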